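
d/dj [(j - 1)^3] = 3*(j - 1)^2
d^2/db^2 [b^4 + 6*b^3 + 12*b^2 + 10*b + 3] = 12*b^2 + 36*b + 24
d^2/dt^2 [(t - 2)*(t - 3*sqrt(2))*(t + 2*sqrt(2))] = 6*t - 4 - 2*sqrt(2)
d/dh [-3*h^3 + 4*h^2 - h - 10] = -9*h^2 + 8*h - 1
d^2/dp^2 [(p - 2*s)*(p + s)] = 2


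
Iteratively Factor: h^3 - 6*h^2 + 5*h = (h - 5)*(h^2 - h) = h*(h - 5)*(h - 1)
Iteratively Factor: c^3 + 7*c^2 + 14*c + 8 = (c + 4)*(c^2 + 3*c + 2) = (c + 2)*(c + 4)*(c + 1)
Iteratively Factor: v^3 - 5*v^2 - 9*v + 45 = (v - 3)*(v^2 - 2*v - 15) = (v - 5)*(v - 3)*(v + 3)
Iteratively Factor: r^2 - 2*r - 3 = (r - 3)*(r + 1)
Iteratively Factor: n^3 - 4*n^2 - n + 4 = (n + 1)*(n^2 - 5*n + 4) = (n - 4)*(n + 1)*(n - 1)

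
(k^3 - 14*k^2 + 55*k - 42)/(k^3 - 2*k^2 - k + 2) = (k^2 - 13*k + 42)/(k^2 - k - 2)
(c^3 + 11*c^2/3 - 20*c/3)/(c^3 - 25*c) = (c - 4/3)/(c - 5)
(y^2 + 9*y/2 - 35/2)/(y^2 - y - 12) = (-y^2 - 9*y/2 + 35/2)/(-y^2 + y + 12)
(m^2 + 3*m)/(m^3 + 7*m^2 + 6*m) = (m + 3)/(m^2 + 7*m + 6)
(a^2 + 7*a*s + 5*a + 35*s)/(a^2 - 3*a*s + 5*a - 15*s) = (-a - 7*s)/(-a + 3*s)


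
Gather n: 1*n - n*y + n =n*(2 - y)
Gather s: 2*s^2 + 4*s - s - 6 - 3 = 2*s^2 + 3*s - 9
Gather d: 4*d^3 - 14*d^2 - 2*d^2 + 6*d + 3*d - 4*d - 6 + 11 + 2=4*d^3 - 16*d^2 + 5*d + 7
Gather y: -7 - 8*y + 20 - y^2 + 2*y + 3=-y^2 - 6*y + 16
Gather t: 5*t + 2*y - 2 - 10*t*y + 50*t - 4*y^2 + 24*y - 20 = t*(55 - 10*y) - 4*y^2 + 26*y - 22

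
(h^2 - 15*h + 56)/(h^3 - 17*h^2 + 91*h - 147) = (h - 8)/(h^2 - 10*h + 21)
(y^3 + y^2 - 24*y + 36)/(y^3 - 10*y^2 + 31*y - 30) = (y + 6)/(y - 5)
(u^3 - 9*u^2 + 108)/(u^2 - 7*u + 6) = (u^2 - 3*u - 18)/(u - 1)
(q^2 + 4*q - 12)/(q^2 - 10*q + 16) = (q + 6)/(q - 8)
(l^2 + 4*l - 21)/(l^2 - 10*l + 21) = (l + 7)/(l - 7)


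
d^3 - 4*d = d*(d - 2)*(d + 2)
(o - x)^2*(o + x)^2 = o^4 - 2*o^2*x^2 + x^4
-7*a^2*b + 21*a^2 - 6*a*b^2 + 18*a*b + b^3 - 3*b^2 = (-7*a + b)*(a + b)*(b - 3)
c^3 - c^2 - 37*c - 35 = (c - 7)*(c + 1)*(c + 5)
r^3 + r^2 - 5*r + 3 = (r - 1)^2*(r + 3)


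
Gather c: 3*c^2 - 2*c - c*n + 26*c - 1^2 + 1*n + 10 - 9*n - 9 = 3*c^2 + c*(24 - n) - 8*n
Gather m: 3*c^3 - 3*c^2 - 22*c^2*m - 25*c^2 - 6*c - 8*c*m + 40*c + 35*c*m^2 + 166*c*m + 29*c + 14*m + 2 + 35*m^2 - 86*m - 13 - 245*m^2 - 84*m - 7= 3*c^3 - 28*c^2 + 63*c + m^2*(35*c - 210) + m*(-22*c^2 + 158*c - 156) - 18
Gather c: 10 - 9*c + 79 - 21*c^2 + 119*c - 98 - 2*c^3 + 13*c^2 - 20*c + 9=-2*c^3 - 8*c^2 + 90*c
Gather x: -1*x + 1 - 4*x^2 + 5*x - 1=-4*x^2 + 4*x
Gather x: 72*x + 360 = 72*x + 360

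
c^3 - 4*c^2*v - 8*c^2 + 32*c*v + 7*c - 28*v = (c - 7)*(c - 1)*(c - 4*v)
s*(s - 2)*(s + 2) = s^3 - 4*s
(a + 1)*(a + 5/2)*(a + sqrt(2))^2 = a^4 + 2*sqrt(2)*a^3 + 7*a^3/2 + 9*a^2/2 + 7*sqrt(2)*a^2 + 7*a + 5*sqrt(2)*a + 5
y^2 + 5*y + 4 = (y + 1)*(y + 4)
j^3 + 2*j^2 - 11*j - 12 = (j - 3)*(j + 1)*(j + 4)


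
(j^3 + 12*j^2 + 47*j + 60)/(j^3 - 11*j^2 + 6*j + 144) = (j^2 + 9*j + 20)/(j^2 - 14*j + 48)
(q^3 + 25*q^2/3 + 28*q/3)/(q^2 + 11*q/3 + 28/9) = 3*q*(q + 7)/(3*q + 7)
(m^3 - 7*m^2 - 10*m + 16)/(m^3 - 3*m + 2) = (m - 8)/(m - 1)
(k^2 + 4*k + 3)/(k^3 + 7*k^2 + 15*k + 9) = 1/(k + 3)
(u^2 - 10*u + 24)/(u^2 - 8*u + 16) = (u - 6)/(u - 4)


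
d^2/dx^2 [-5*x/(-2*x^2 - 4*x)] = 5/(x^3 + 6*x^2 + 12*x + 8)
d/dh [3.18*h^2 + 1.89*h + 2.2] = 6.36*h + 1.89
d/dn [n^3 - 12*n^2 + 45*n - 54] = 3*n^2 - 24*n + 45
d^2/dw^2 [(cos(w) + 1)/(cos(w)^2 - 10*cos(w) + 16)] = (-9*(1 - cos(2*w))^2*cos(w)/4 - 7*(1 - cos(2*w))^2/2 - 951*cos(w)/2 - 109*cos(2*w) + 30*cos(3*w) + cos(5*w)/2 + 393)/((cos(w) - 8)^3*(cos(w) - 2)^3)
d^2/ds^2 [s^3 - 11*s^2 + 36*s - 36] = 6*s - 22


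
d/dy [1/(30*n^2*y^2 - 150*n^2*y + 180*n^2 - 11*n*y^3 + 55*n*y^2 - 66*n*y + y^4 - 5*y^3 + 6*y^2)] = (-60*n^2*y + 150*n^2 + 33*n*y^2 - 110*n*y + 66*n - 4*y^3 + 15*y^2 - 12*y)/(30*n^2*y^2 - 150*n^2*y + 180*n^2 - 11*n*y^3 + 55*n*y^2 - 66*n*y + y^4 - 5*y^3 + 6*y^2)^2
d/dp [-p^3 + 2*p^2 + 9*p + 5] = -3*p^2 + 4*p + 9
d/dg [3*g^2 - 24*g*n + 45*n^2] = 6*g - 24*n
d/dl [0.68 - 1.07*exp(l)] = -1.07*exp(l)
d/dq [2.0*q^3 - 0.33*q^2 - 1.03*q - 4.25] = 6.0*q^2 - 0.66*q - 1.03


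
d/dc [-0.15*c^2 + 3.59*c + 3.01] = 3.59 - 0.3*c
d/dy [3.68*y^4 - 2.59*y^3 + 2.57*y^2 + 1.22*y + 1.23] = 14.72*y^3 - 7.77*y^2 + 5.14*y + 1.22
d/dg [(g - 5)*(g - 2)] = 2*g - 7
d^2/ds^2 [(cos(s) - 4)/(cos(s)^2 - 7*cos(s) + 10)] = (-9*(1 - cos(2*s))^2*cos(s)/4 + 9*(1 - cos(2*s))^2/4 + 272*cos(s) - 20*cos(2*s) - 15*cos(3*s)/2 + cos(5*s)/2 - 201)/((cos(s) - 5)^3*(cos(s) - 2)^3)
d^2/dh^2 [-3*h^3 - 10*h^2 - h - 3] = -18*h - 20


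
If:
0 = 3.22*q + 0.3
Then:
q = -0.09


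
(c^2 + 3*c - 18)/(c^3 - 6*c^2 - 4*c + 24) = (c^2 + 3*c - 18)/(c^3 - 6*c^2 - 4*c + 24)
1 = 1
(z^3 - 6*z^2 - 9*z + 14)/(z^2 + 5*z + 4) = (z^3 - 6*z^2 - 9*z + 14)/(z^2 + 5*z + 4)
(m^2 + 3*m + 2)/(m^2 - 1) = (m + 2)/(m - 1)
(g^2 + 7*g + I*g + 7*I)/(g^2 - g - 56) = (g + I)/(g - 8)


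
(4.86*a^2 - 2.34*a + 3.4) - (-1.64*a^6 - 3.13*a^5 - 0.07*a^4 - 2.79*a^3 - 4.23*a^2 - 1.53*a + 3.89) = 1.64*a^6 + 3.13*a^5 + 0.07*a^4 + 2.79*a^3 + 9.09*a^2 - 0.81*a - 0.49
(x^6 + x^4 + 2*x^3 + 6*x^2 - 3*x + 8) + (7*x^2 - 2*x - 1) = x^6 + x^4 + 2*x^3 + 13*x^2 - 5*x + 7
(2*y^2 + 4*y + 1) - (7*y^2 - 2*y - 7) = -5*y^2 + 6*y + 8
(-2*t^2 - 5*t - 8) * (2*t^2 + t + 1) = -4*t^4 - 12*t^3 - 23*t^2 - 13*t - 8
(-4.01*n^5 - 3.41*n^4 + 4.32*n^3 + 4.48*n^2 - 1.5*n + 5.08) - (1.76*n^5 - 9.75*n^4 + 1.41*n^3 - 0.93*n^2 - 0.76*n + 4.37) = -5.77*n^5 + 6.34*n^4 + 2.91*n^3 + 5.41*n^2 - 0.74*n + 0.71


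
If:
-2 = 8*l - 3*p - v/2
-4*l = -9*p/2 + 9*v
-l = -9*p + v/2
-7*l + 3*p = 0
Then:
No Solution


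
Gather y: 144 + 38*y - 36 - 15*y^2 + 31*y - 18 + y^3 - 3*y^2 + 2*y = y^3 - 18*y^2 + 71*y + 90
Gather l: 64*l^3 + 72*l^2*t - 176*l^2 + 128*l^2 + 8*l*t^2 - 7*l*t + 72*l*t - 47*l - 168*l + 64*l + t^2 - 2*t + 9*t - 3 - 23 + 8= 64*l^3 + l^2*(72*t - 48) + l*(8*t^2 + 65*t - 151) + t^2 + 7*t - 18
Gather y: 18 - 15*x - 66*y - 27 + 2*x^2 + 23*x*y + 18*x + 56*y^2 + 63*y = 2*x^2 + 3*x + 56*y^2 + y*(23*x - 3) - 9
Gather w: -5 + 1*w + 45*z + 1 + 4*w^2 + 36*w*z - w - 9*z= 4*w^2 + 36*w*z + 36*z - 4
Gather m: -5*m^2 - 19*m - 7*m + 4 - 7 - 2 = -5*m^2 - 26*m - 5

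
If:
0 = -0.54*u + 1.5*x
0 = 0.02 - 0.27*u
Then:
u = 0.07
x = 0.03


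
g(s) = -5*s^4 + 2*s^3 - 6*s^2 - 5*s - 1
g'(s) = -20*s^3 + 6*s^2 - 12*s - 5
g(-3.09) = -557.68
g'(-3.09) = 679.44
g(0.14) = -1.81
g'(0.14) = -6.62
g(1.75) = -64.30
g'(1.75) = -114.81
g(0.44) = -4.38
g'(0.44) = -10.82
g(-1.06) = -11.14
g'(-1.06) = 38.28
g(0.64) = -6.97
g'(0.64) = -15.47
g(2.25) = -147.99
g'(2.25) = -229.44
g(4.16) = -1479.07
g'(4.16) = -1390.91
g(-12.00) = -107941.00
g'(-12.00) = 35563.00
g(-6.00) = -7099.00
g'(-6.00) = 4603.00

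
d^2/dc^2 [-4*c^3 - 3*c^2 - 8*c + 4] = -24*c - 6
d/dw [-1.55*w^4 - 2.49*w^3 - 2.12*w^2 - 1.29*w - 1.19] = -6.2*w^3 - 7.47*w^2 - 4.24*w - 1.29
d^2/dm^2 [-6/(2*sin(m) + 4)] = 3*(sin(m)^2 - 2*sin(m) - 2)/(sin(m) + 2)^3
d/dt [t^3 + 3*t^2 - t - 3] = 3*t^2 + 6*t - 1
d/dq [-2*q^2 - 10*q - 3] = -4*q - 10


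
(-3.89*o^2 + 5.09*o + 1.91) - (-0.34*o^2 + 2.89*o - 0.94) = -3.55*o^2 + 2.2*o + 2.85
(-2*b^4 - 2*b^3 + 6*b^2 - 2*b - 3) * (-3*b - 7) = 6*b^5 + 20*b^4 - 4*b^3 - 36*b^2 + 23*b + 21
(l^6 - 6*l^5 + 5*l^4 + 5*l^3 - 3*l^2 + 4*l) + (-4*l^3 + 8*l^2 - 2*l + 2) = l^6 - 6*l^5 + 5*l^4 + l^3 + 5*l^2 + 2*l + 2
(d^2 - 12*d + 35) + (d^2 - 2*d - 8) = 2*d^2 - 14*d + 27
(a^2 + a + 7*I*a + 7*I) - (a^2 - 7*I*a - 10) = a + 14*I*a + 10 + 7*I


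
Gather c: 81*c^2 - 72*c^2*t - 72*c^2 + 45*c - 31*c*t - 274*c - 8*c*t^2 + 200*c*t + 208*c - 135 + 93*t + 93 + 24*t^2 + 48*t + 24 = c^2*(9 - 72*t) + c*(-8*t^2 + 169*t - 21) + 24*t^2 + 141*t - 18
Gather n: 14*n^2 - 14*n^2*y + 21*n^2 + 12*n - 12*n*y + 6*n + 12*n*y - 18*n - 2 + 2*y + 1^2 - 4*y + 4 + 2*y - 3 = n^2*(35 - 14*y)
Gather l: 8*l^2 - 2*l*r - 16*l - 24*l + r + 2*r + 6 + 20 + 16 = 8*l^2 + l*(-2*r - 40) + 3*r + 42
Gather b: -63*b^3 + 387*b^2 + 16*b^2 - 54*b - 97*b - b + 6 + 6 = -63*b^3 + 403*b^2 - 152*b + 12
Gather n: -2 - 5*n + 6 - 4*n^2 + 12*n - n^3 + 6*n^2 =-n^3 + 2*n^2 + 7*n + 4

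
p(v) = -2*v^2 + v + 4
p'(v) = 1 - 4*v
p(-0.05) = 3.94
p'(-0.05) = 1.20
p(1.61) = 0.43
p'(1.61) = -5.44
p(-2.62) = -12.35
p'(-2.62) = 11.48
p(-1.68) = -3.32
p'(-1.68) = 7.72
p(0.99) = 3.03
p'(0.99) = -2.96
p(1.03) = 2.91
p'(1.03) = -3.12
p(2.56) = -6.55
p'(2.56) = -9.24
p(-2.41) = -10.03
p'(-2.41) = 10.64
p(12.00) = -272.00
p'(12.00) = -47.00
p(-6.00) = -74.00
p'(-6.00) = 25.00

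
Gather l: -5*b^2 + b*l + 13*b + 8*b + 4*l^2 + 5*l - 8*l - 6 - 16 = -5*b^2 + 21*b + 4*l^2 + l*(b - 3) - 22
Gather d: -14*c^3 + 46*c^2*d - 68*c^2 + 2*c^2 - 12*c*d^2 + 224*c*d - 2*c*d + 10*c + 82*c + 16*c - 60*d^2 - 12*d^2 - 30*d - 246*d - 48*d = -14*c^3 - 66*c^2 + 108*c + d^2*(-12*c - 72) + d*(46*c^2 + 222*c - 324)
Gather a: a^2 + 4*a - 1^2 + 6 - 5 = a^2 + 4*a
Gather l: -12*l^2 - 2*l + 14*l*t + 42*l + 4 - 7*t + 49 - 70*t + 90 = -12*l^2 + l*(14*t + 40) - 77*t + 143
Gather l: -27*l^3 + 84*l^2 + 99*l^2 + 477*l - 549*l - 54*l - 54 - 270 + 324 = -27*l^3 + 183*l^2 - 126*l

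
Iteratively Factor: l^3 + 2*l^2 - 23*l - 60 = (l + 4)*(l^2 - 2*l - 15) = (l + 3)*(l + 4)*(l - 5)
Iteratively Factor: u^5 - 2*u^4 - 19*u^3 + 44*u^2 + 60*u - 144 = (u + 4)*(u^4 - 6*u^3 + 5*u^2 + 24*u - 36) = (u - 3)*(u + 4)*(u^3 - 3*u^2 - 4*u + 12) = (u - 3)*(u - 2)*(u + 4)*(u^2 - u - 6) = (u - 3)^2*(u - 2)*(u + 4)*(u + 2)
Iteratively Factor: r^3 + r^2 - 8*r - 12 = (r - 3)*(r^2 + 4*r + 4) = (r - 3)*(r + 2)*(r + 2)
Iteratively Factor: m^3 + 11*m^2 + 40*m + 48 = (m + 3)*(m^2 + 8*m + 16) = (m + 3)*(m + 4)*(m + 4)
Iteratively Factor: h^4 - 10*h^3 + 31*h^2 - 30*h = (h - 3)*(h^3 - 7*h^2 + 10*h) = (h - 3)*(h - 2)*(h^2 - 5*h) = (h - 5)*(h - 3)*(h - 2)*(h)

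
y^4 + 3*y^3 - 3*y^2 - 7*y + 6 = (y - 1)^2*(y + 2)*(y + 3)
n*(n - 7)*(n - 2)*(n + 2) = n^4 - 7*n^3 - 4*n^2 + 28*n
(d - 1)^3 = d^3 - 3*d^2 + 3*d - 1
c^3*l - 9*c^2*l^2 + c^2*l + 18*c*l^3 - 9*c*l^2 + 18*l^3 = (c - 6*l)*(c - 3*l)*(c*l + l)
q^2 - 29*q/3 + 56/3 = (q - 7)*(q - 8/3)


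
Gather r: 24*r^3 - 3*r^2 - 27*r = 24*r^3 - 3*r^2 - 27*r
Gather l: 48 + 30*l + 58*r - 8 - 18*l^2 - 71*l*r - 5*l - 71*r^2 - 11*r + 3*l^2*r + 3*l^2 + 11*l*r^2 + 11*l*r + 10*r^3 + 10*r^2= l^2*(3*r - 15) + l*(11*r^2 - 60*r + 25) + 10*r^3 - 61*r^2 + 47*r + 40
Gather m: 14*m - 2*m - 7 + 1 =12*m - 6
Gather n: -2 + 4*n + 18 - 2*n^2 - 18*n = -2*n^2 - 14*n + 16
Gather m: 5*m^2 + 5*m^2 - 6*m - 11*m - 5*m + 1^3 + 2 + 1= 10*m^2 - 22*m + 4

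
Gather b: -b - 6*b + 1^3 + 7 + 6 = 14 - 7*b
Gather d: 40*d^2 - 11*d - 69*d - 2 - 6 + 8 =40*d^2 - 80*d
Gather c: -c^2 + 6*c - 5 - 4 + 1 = -c^2 + 6*c - 8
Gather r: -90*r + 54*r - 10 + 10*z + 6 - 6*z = -36*r + 4*z - 4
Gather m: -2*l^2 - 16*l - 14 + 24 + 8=-2*l^2 - 16*l + 18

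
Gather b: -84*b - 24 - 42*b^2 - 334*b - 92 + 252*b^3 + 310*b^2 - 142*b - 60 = 252*b^3 + 268*b^2 - 560*b - 176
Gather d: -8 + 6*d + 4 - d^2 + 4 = -d^2 + 6*d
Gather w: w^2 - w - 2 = w^2 - w - 2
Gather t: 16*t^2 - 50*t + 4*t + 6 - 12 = 16*t^2 - 46*t - 6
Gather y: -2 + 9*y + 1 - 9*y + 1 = 0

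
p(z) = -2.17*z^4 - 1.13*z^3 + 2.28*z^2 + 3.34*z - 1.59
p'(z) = -8.68*z^3 - 3.39*z^2 + 4.56*z + 3.34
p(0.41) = 0.02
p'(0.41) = 4.04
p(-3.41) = -235.07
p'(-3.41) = 292.55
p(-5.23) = -1418.59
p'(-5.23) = 1128.49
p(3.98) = -567.91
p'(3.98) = -579.44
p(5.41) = -1954.58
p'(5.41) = -1445.60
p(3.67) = -408.14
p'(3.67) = -454.64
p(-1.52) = -9.01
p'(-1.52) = 19.06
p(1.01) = 0.69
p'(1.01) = -4.46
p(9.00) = -14847.99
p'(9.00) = -6557.93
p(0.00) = -1.59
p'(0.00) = 3.34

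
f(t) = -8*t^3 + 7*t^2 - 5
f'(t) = -24*t^2 + 14*t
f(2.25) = -60.69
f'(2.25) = -90.00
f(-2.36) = 139.14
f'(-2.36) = -166.71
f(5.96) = -1450.02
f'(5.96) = -769.08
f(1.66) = -22.31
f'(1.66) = -42.89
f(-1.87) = 71.79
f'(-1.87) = -110.11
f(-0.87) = 5.57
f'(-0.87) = -30.35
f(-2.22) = 117.03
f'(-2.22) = -149.36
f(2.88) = -138.04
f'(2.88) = -158.75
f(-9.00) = 6394.00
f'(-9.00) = -2070.00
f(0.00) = -5.00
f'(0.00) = 0.00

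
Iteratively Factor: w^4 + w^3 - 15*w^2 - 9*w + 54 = (w + 3)*(w^3 - 2*w^2 - 9*w + 18) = (w + 3)^2*(w^2 - 5*w + 6) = (w - 2)*(w + 3)^2*(w - 3)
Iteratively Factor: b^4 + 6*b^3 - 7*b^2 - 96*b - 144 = (b + 3)*(b^3 + 3*b^2 - 16*b - 48) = (b + 3)^2*(b^2 - 16) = (b + 3)^2*(b + 4)*(b - 4)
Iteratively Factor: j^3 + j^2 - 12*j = (j)*(j^2 + j - 12) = j*(j + 4)*(j - 3)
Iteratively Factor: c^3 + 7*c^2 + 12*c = (c + 3)*(c^2 + 4*c) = (c + 3)*(c + 4)*(c)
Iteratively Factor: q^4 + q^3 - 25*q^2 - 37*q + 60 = (q - 5)*(q^3 + 6*q^2 + 5*q - 12) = (q - 5)*(q + 4)*(q^2 + 2*q - 3) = (q - 5)*(q - 1)*(q + 4)*(q + 3)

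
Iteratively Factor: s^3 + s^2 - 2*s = (s)*(s^2 + s - 2) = s*(s - 1)*(s + 2)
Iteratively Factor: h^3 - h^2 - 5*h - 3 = (h + 1)*(h^2 - 2*h - 3) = (h + 1)^2*(h - 3)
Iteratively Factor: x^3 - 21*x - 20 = (x + 1)*(x^2 - x - 20) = (x + 1)*(x + 4)*(x - 5)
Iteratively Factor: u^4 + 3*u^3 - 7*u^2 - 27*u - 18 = (u + 1)*(u^3 + 2*u^2 - 9*u - 18) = (u - 3)*(u + 1)*(u^2 + 5*u + 6) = (u - 3)*(u + 1)*(u + 2)*(u + 3)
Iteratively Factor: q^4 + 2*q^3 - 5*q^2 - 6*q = (q - 2)*(q^3 + 4*q^2 + 3*q) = (q - 2)*(q + 1)*(q^2 + 3*q) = q*(q - 2)*(q + 1)*(q + 3)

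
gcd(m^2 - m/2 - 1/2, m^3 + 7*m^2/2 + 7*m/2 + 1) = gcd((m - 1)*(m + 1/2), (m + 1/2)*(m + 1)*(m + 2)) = m + 1/2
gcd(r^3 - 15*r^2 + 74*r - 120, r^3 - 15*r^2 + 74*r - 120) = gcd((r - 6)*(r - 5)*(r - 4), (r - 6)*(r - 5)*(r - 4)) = r^3 - 15*r^2 + 74*r - 120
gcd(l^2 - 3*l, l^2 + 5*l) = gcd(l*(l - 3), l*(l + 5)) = l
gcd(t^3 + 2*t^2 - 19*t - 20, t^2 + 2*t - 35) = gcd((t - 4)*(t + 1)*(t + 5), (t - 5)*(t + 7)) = 1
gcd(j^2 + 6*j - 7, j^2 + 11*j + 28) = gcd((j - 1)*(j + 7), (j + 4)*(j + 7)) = j + 7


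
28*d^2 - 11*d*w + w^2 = (-7*d + w)*(-4*d + w)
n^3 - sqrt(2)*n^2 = n^2*(n - sqrt(2))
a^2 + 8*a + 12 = (a + 2)*(a + 6)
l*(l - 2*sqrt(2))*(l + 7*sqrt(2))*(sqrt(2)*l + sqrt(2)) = sqrt(2)*l^4 + sqrt(2)*l^3 + 10*l^3 - 28*sqrt(2)*l^2 + 10*l^2 - 28*sqrt(2)*l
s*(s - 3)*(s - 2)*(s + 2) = s^4 - 3*s^3 - 4*s^2 + 12*s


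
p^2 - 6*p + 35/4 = (p - 7/2)*(p - 5/2)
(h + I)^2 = h^2 + 2*I*h - 1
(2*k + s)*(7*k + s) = 14*k^2 + 9*k*s + s^2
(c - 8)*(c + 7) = c^2 - c - 56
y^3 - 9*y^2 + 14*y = y*(y - 7)*(y - 2)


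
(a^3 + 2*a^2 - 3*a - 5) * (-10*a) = -10*a^4 - 20*a^3 + 30*a^2 + 50*a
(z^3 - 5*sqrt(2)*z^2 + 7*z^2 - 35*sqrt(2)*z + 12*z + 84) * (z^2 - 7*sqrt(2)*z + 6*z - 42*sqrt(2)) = z^5 - 12*sqrt(2)*z^4 + 13*z^4 - 156*sqrt(2)*z^3 + 124*z^3 - 588*sqrt(2)*z^2 + 1066*z^2 - 1092*sqrt(2)*z + 3444*z - 3528*sqrt(2)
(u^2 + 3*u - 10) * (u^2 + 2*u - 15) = u^4 + 5*u^3 - 19*u^2 - 65*u + 150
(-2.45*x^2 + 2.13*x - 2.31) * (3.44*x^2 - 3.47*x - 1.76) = -8.428*x^4 + 15.8287*x^3 - 11.0255*x^2 + 4.2669*x + 4.0656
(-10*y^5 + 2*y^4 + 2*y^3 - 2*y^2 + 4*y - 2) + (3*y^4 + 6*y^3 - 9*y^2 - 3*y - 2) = -10*y^5 + 5*y^4 + 8*y^3 - 11*y^2 + y - 4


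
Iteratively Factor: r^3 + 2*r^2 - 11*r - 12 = (r - 3)*(r^2 + 5*r + 4) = (r - 3)*(r + 1)*(r + 4)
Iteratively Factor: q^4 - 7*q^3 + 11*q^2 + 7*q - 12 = (q - 4)*(q^3 - 3*q^2 - q + 3) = (q - 4)*(q - 3)*(q^2 - 1) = (q - 4)*(q - 3)*(q - 1)*(q + 1)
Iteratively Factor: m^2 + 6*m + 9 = (m + 3)*(m + 3)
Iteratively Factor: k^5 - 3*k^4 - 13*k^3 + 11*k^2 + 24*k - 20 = (k + 2)*(k^4 - 5*k^3 - 3*k^2 + 17*k - 10) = (k + 2)^2*(k^3 - 7*k^2 + 11*k - 5) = (k - 5)*(k + 2)^2*(k^2 - 2*k + 1) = (k - 5)*(k - 1)*(k + 2)^2*(k - 1)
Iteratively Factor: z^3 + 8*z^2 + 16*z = (z + 4)*(z^2 + 4*z) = (z + 4)^2*(z)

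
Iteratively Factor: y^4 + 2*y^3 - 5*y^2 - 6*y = (y)*(y^3 + 2*y^2 - 5*y - 6) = y*(y + 1)*(y^2 + y - 6) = y*(y - 2)*(y + 1)*(y + 3)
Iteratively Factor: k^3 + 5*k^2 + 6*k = (k + 2)*(k^2 + 3*k) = k*(k + 2)*(k + 3)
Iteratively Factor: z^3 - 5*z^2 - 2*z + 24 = (z - 4)*(z^2 - z - 6) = (z - 4)*(z + 2)*(z - 3)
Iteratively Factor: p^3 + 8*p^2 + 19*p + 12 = (p + 1)*(p^2 + 7*p + 12) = (p + 1)*(p + 4)*(p + 3)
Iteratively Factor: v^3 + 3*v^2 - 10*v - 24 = (v + 2)*(v^2 + v - 12) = (v + 2)*(v + 4)*(v - 3)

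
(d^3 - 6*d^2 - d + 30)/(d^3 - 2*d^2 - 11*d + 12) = (d^3 - 6*d^2 - d + 30)/(d^3 - 2*d^2 - 11*d + 12)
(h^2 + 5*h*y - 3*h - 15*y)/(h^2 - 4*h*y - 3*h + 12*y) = (-h - 5*y)/(-h + 4*y)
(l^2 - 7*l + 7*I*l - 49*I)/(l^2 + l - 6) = (l^2 + 7*l*(-1 + I) - 49*I)/(l^2 + l - 6)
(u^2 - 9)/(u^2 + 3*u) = (u - 3)/u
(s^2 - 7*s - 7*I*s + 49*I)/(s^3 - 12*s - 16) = (-s^2 + 7*s + 7*I*s - 49*I)/(-s^3 + 12*s + 16)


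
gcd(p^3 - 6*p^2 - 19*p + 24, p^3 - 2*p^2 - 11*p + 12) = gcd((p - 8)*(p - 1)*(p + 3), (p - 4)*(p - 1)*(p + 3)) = p^2 + 2*p - 3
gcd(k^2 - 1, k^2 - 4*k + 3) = k - 1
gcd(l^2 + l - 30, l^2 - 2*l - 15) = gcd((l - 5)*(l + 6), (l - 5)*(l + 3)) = l - 5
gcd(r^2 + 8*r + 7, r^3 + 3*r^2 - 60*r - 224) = r + 7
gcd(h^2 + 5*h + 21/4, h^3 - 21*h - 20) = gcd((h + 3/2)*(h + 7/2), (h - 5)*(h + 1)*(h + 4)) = 1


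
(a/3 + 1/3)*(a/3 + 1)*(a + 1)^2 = a^4/9 + 2*a^3/3 + 4*a^2/3 + 10*a/9 + 1/3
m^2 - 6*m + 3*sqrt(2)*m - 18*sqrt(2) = (m - 6)*(m + 3*sqrt(2))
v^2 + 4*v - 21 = (v - 3)*(v + 7)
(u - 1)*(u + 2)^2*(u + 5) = u^4 + 8*u^3 + 15*u^2 - 4*u - 20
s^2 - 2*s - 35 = (s - 7)*(s + 5)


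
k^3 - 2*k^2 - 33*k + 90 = (k - 5)*(k - 3)*(k + 6)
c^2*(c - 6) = c^3 - 6*c^2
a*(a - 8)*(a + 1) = a^3 - 7*a^2 - 8*a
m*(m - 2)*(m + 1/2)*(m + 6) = m^4 + 9*m^3/2 - 10*m^2 - 6*m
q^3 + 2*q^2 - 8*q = q*(q - 2)*(q + 4)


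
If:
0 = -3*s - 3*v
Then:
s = -v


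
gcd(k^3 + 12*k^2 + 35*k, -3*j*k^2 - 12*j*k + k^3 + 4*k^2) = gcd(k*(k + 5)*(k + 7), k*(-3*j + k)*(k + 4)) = k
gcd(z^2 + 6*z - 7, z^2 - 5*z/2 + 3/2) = z - 1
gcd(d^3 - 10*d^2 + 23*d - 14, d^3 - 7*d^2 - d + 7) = d^2 - 8*d + 7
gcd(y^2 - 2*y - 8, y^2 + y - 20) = y - 4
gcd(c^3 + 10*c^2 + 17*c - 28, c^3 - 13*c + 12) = c^2 + 3*c - 4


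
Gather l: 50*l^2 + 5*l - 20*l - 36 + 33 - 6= 50*l^2 - 15*l - 9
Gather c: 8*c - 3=8*c - 3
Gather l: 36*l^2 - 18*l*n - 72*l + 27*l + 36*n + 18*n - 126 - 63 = 36*l^2 + l*(-18*n - 45) + 54*n - 189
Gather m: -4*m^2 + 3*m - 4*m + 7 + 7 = -4*m^2 - m + 14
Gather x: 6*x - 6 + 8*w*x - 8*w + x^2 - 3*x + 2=-8*w + x^2 + x*(8*w + 3) - 4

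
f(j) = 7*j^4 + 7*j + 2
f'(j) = 28*j^3 + 7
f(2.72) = 404.19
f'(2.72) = 570.46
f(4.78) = 3689.81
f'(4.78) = 3065.03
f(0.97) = 14.99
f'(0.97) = 32.55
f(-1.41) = 19.80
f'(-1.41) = -71.49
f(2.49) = 288.52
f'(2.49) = 439.27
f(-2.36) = 202.62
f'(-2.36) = -361.04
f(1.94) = 114.73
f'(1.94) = 211.44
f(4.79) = 3720.55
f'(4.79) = 3084.26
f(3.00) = 590.00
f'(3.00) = 763.00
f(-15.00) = 354272.00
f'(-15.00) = -94493.00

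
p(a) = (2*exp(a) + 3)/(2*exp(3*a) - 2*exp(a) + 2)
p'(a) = (2*exp(a) + 3)*(-6*exp(3*a) + 2*exp(a))/(2*exp(3*a) - 2*exp(a) + 2)^2 + 2*exp(a)/(2*exp(3*a) - 2*exp(a) + 2)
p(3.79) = 0.00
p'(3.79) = -0.00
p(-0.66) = 3.25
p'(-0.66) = 1.37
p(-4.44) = 1.53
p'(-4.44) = 0.03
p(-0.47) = 3.43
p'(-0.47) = 0.41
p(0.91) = 0.29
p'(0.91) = -0.72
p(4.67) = 0.00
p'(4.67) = -0.00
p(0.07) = 2.22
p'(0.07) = -4.09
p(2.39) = 0.01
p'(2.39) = -0.02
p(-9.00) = 1.50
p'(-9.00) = 0.00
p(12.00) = 0.00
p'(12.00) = 0.00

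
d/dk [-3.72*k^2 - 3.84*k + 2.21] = -7.44*k - 3.84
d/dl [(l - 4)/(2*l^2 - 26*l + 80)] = (l^2 - 13*l - (l - 4)*(2*l - 13) + 40)/(2*(l^2 - 13*l + 40)^2)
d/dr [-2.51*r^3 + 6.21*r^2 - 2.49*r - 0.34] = -7.53*r^2 + 12.42*r - 2.49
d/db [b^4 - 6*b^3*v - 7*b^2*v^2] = 2*b*(2*b^2 - 9*b*v - 7*v^2)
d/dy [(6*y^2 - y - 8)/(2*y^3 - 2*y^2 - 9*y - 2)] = 2*(-6*y^4 + 2*y^3 - 4*y^2 - 28*y - 35)/(4*y^6 - 8*y^5 - 32*y^4 + 28*y^3 + 89*y^2 + 36*y + 4)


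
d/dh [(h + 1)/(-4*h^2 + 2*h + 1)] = (4*h^2 + 8*h - 1)/(16*h^4 - 16*h^3 - 4*h^2 + 4*h + 1)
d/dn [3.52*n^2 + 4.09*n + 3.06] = 7.04*n + 4.09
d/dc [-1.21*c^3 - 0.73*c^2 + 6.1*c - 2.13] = -3.63*c^2 - 1.46*c + 6.1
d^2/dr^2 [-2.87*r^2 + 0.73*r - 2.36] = -5.74000000000000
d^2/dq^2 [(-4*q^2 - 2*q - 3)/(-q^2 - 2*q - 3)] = 6*(-2*q^3 - 9*q^2 + 9)/(q^6 + 6*q^5 + 21*q^4 + 44*q^3 + 63*q^2 + 54*q + 27)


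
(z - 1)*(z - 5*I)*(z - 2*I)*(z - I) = z^4 - z^3 - 8*I*z^3 - 17*z^2 + 8*I*z^2 + 17*z + 10*I*z - 10*I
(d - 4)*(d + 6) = d^2 + 2*d - 24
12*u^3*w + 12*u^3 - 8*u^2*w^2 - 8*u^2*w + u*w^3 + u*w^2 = (-6*u + w)*(-2*u + w)*(u*w + u)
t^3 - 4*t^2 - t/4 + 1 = (t - 4)*(t - 1/2)*(t + 1/2)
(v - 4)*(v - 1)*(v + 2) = v^3 - 3*v^2 - 6*v + 8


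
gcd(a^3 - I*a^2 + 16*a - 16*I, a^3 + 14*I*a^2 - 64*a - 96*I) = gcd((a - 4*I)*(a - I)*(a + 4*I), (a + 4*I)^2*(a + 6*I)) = a + 4*I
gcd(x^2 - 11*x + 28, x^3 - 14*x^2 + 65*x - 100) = x - 4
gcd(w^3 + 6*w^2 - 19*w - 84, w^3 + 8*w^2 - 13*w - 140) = w^2 + 3*w - 28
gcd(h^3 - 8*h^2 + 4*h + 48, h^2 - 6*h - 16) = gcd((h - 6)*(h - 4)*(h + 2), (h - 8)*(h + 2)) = h + 2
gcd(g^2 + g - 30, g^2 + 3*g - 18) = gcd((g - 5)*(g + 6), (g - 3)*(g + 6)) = g + 6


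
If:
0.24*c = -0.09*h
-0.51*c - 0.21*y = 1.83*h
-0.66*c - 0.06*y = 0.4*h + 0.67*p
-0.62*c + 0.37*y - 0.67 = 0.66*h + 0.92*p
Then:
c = 0.07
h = -0.18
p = -0.08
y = 1.39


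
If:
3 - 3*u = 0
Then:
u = 1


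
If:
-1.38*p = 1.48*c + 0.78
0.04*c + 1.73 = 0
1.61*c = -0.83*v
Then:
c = -43.25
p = 45.82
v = 83.89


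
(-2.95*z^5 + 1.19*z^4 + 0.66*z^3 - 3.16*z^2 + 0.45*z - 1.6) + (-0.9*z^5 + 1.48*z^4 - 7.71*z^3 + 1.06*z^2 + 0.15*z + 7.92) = -3.85*z^5 + 2.67*z^4 - 7.05*z^3 - 2.1*z^2 + 0.6*z + 6.32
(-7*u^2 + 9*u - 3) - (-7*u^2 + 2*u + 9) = 7*u - 12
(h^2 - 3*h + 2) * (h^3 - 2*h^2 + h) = h^5 - 5*h^4 + 9*h^3 - 7*h^2 + 2*h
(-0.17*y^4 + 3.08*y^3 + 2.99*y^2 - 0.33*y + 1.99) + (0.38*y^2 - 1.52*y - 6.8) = -0.17*y^4 + 3.08*y^3 + 3.37*y^2 - 1.85*y - 4.81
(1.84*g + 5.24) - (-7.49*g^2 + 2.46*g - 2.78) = 7.49*g^2 - 0.62*g + 8.02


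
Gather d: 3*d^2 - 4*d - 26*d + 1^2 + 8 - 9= 3*d^2 - 30*d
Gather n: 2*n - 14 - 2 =2*n - 16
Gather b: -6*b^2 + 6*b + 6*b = -6*b^2 + 12*b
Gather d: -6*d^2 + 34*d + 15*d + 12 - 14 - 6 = -6*d^2 + 49*d - 8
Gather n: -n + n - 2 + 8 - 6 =0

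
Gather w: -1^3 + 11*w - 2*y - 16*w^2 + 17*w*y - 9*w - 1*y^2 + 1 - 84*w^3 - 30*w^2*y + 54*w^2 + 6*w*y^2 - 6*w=-84*w^3 + w^2*(38 - 30*y) + w*(6*y^2 + 17*y - 4) - y^2 - 2*y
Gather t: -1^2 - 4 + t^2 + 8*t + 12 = t^2 + 8*t + 7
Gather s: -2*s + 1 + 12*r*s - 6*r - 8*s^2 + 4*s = -6*r - 8*s^2 + s*(12*r + 2) + 1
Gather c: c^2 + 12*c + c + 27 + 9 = c^2 + 13*c + 36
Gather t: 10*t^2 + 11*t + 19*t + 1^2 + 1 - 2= 10*t^2 + 30*t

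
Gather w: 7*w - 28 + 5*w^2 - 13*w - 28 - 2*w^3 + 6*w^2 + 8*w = -2*w^3 + 11*w^2 + 2*w - 56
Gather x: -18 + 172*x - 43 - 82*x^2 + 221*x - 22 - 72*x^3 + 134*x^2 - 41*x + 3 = -72*x^3 + 52*x^2 + 352*x - 80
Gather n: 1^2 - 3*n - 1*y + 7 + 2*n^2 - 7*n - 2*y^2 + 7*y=2*n^2 - 10*n - 2*y^2 + 6*y + 8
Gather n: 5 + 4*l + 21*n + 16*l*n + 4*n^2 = 4*l + 4*n^2 + n*(16*l + 21) + 5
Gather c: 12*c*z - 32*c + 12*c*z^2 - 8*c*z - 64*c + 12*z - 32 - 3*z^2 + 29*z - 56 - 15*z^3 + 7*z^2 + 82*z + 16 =c*(12*z^2 + 4*z - 96) - 15*z^3 + 4*z^2 + 123*z - 72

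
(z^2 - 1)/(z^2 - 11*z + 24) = (z^2 - 1)/(z^2 - 11*z + 24)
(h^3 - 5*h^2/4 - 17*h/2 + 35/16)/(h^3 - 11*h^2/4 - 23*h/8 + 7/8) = (h + 5/2)/(h + 1)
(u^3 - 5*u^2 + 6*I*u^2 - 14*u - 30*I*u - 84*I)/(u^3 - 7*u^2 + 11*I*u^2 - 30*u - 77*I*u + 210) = (u + 2)/(u + 5*I)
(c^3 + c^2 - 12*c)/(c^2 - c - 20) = c*(c - 3)/(c - 5)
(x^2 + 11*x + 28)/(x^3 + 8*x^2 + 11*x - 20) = (x + 7)/(x^2 + 4*x - 5)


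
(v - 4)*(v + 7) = v^2 + 3*v - 28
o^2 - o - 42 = (o - 7)*(o + 6)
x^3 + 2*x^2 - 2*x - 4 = (x + 2)*(x - sqrt(2))*(x + sqrt(2))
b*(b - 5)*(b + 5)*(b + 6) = b^4 + 6*b^3 - 25*b^2 - 150*b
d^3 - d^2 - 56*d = d*(d - 8)*(d + 7)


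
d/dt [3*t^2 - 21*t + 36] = 6*t - 21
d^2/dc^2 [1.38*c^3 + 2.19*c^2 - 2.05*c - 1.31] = 8.28*c + 4.38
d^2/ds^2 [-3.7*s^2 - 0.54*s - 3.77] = -7.40000000000000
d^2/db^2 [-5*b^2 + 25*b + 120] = -10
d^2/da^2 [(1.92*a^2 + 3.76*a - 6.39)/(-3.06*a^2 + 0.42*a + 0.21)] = (-75.34944*a^3 + 351.597672*a^2 - 63.771624*a + 10.96074)/(28.652616*a^6 - 11.798136*a^5 - 4.279716*a^4 + 1.545264*a^3 + 0.293706*a^2 - 0.055566*a - 0.009261)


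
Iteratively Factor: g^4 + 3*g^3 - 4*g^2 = (g - 1)*(g^3 + 4*g^2) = g*(g - 1)*(g^2 + 4*g) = g^2*(g - 1)*(g + 4)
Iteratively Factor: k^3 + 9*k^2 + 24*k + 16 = (k + 4)*(k^2 + 5*k + 4) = (k + 4)^2*(k + 1)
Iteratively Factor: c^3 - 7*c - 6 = (c + 2)*(c^2 - 2*c - 3) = (c + 1)*(c + 2)*(c - 3)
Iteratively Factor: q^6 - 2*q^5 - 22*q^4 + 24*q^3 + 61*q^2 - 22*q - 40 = (q - 1)*(q^5 - q^4 - 23*q^3 + q^2 + 62*q + 40) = (q - 2)*(q - 1)*(q^4 + q^3 - 21*q^2 - 41*q - 20) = (q - 2)*(q - 1)*(q + 4)*(q^3 - 3*q^2 - 9*q - 5) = (q - 5)*(q - 2)*(q - 1)*(q + 4)*(q^2 + 2*q + 1) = (q - 5)*(q - 2)*(q - 1)*(q + 1)*(q + 4)*(q + 1)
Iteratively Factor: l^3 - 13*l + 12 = (l + 4)*(l^2 - 4*l + 3) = (l - 1)*(l + 4)*(l - 3)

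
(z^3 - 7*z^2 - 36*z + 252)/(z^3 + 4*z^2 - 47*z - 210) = (z - 6)/(z + 5)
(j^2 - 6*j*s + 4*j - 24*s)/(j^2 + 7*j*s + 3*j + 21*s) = (j^2 - 6*j*s + 4*j - 24*s)/(j^2 + 7*j*s + 3*j + 21*s)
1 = 1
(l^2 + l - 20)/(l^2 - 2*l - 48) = (-l^2 - l + 20)/(-l^2 + 2*l + 48)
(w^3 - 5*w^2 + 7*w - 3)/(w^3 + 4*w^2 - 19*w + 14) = (w^2 - 4*w + 3)/(w^2 + 5*w - 14)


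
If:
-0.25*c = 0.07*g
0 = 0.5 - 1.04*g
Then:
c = -0.13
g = 0.48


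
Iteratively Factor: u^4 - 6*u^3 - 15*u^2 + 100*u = (u - 5)*(u^3 - u^2 - 20*u) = u*(u - 5)*(u^2 - u - 20) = u*(u - 5)*(u + 4)*(u - 5)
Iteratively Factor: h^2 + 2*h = (h)*(h + 2)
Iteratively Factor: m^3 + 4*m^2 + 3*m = (m + 3)*(m^2 + m) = (m + 1)*(m + 3)*(m)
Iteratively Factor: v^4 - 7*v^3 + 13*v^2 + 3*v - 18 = (v - 2)*(v^3 - 5*v^2 + 3*v + 9) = (v - 3)*(v - 2)*(v^2 - 2*v - 3) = (v - 3)^2*(v - 2)*(v + 1)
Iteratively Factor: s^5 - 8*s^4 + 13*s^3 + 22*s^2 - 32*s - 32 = (s - 2)*(s^4 - 6*s^3 + s^2 + 24*s + 16) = (s - 2)*(s + 1)*(s^3 - 7*s^2 + 8*s + 16) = (s - 4)*(s - 2)*(s + 1)*(s^2 - 3*s - 4) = (s - 4)^2*(s - 2)*(s + 1)*(s + 1)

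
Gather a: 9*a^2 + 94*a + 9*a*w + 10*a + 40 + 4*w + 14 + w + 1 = 9*a^2 + a*(9*w + 104) + 5*w + 55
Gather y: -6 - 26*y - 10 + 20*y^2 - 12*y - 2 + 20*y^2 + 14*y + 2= 40*y^2 - 24*y - 16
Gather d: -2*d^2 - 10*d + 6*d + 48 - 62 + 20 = -2*d^2 - 4*d + 6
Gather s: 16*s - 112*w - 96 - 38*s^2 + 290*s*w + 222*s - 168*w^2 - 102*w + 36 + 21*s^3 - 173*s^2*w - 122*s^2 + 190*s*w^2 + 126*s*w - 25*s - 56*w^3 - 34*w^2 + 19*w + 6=21*s^3 + s^2*(-173*w - 160) + s*(190*w^2 + 416*w + 213) - 56*w^3 - 202*w^2 - 195*w - 54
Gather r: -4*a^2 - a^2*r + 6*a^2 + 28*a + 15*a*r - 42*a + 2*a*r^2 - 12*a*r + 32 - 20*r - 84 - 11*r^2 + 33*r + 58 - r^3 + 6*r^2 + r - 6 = 2*a^2 - 14*a - r^3 + r^2*(2*a - 5) + r*(-a^2 + 3*a + 14)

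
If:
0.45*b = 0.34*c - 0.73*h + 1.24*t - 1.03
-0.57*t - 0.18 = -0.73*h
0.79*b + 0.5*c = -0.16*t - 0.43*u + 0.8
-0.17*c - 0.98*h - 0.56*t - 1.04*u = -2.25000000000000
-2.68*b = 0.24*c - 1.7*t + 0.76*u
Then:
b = -5.02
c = 5.31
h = -3.08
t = -4.26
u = 6.49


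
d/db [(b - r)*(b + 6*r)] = 2*b + 5*r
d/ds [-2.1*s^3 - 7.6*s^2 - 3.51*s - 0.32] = -6.3*s^2 - 15.2*s - 3.51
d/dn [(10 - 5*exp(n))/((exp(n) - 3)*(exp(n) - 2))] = 5*exp(n)/(exp(n) - 3)^2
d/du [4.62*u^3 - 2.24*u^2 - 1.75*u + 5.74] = 13.86*u^2 - 4.48*u - 1.75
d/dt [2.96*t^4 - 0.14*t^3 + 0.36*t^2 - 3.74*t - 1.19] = 11.84*t^3 - 0.42*t^2 + 0.72*t - 3.74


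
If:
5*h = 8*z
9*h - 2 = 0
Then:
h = 2/9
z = 5/36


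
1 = 1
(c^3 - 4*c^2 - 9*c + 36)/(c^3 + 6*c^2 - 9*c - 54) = (c - 4)/(c + 6)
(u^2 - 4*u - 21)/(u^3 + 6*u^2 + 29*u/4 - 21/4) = 4*(u - 7)/(4*u^2 + 12*u - 7)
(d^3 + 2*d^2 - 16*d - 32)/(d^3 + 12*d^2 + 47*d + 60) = (d^2 - 2*d - 8)/(d^2 + 8*d + 15)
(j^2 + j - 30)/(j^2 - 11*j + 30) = (j + 6)/(j - 6)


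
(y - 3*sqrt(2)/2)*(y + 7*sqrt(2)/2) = y^2 + 2*sqrt(2)*y - 21/2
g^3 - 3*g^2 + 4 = (g - 2)^2*(g + 1)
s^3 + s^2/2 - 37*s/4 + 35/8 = (s - 5/2)*(s - 1/2)*(s + 7/2)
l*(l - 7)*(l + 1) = l^3 - 6*l^2 - 7*l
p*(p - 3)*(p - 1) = p^3 - 4*p^2 + 3*p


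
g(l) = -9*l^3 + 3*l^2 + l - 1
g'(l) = -27*l^2 + 6*l + 1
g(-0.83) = 5.38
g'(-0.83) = -22.58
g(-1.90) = 69.66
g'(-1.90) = -107.87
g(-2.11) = 94.79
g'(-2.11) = -131.87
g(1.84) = -45.07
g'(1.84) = -79.37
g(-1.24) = 19.53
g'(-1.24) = -47.96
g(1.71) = -35.52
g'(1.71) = -67.69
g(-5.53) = 1607.22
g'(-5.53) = -857.86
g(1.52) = -24.16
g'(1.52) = -52.26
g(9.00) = -6310.00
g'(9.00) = -2132.00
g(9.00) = -6310.00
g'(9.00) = -2132.00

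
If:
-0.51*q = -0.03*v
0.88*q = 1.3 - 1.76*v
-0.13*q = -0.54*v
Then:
No Solution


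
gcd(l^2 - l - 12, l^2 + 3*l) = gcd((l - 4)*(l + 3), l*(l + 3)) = l + 3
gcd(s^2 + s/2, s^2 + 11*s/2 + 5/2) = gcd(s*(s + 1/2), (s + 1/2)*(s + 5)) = s + 1/2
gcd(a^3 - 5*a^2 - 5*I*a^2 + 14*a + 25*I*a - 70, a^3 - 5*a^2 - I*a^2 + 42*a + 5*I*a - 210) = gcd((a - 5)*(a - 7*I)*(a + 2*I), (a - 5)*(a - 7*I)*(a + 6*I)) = a^2 + a*(-5 - 7*I) + 35*I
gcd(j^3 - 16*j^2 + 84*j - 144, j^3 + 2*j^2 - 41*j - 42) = j - 6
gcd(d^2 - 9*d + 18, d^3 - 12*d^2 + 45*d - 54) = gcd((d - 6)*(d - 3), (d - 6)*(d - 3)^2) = d^2 - 9*d + 18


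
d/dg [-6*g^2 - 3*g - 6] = -12*g - 3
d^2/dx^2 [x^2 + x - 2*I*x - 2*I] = 2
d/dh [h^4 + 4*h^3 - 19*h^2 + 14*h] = 4*h^3 + 12*h^2 - 38*h + 14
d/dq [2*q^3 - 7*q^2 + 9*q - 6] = 6*q^2 - 14*q + 9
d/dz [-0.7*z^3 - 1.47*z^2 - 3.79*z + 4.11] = -2.1*z^2 - 2.94*z - 3.79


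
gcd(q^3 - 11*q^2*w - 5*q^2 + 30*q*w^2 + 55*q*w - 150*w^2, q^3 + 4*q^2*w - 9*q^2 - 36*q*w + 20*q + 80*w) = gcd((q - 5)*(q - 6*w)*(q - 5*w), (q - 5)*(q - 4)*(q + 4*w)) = q - 5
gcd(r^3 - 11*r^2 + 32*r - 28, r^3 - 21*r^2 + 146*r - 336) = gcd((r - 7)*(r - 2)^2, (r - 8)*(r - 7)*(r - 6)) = r - 7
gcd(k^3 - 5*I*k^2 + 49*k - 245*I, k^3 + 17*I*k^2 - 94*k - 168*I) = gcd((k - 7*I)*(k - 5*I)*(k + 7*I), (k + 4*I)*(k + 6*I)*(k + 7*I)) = k + 7*I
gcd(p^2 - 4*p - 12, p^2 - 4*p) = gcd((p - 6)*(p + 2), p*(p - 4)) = 1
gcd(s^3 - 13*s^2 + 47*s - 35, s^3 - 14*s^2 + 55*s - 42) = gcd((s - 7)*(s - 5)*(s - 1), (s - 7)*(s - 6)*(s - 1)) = s^2 - 8*s + 7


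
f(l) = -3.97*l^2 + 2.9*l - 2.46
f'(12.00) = -92.38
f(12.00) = -539.34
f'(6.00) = -44.74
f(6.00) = -127.98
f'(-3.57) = 31.25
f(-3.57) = -63.41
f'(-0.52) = 7.03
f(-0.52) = -5.04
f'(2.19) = -14.49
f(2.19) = -15.15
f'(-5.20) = 44.19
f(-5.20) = -124.89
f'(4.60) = -33.62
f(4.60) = -73.13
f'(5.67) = -42.12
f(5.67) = -113.65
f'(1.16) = -6.31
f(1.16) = -4.44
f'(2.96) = -20.60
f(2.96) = -28.66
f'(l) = 2.9 - 7.94*l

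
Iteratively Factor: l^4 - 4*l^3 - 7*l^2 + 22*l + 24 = (l - 3)*(l^3 - l^2 - 10*l - 8) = (l - 4)*(l - 3)*(l^2 + 3*l + 2) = (l - 4)*(l - 3)*(l + 2)*(l + 1)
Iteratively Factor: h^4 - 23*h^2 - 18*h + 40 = (h + 2)*(h^3 - 2*h^2 - 19*h + 20) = (h - 1)*(h + 2)*(h^2 - h - 20) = (h - 1)*(h + 2)*(h + 4)*(h - 5)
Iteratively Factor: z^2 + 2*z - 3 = (z + 3)*(z - 1)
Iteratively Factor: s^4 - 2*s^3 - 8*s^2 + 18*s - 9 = (s - 3)*(s^3 + s^2 - 5*s + 3) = (s - 3)*(s - 1)*(s^2 + 2*s - 3) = (s - 3)*(s - 1)^2*(s + 3)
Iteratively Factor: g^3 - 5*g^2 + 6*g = (g)*(g^2 - 5*g + 6) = g*(g - 3)*(g - 2)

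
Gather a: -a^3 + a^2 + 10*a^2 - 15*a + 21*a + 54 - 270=-a^3 + 11*a^2 + 6*a - 216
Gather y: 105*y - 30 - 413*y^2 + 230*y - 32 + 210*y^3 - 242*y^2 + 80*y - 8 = 210*y^3 - 655*y^2 + 415*y - 70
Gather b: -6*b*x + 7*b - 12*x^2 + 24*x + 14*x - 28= b*(7 - 6*x) - 12*x^2 + 38*x - 28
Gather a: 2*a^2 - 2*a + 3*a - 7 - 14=2*a^2 + a - 21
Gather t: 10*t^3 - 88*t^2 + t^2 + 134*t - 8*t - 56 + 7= 10*t^3 - 87*t^2 + 126*t - 49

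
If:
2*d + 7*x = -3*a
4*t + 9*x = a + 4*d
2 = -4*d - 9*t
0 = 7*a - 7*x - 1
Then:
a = 319/2324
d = -433/2324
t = -81/581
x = -13/2324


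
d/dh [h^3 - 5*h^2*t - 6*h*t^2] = 3*h^2 - 10*h*t - 6*t^2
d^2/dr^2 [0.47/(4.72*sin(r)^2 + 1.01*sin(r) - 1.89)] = (-41.883392*sin(r)^4 - 6.721752*sin(r)^3 + 45.574537*sin(r)^2 + 12.546321*sin(r) + 9.344446)/(4.72*sin(r)^2 + 1.01*sin(r) - 1.89)^3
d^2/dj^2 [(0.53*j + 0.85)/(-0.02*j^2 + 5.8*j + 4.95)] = ((0.04*j - 5.8)*(0.08*j - 11.6)*(0.53*j + 0.85) + (0.0636*j - 6.114)*(-0.02*j^2 + 5.8*j + 4.95))/(-0.02*j^2 + 5.8*j + 4.95)^3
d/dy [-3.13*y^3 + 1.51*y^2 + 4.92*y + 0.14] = -9.39*y^2 + 3.02*y + 4.92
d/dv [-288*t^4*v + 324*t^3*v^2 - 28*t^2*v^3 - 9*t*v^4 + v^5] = -288*t^4 + 648*t^3*v - 84*t^2*v^2 - 36*t*v^3 + 5*v^4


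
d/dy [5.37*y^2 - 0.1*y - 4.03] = 10.74*y - 0.1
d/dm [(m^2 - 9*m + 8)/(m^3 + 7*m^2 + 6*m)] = (-m^4 + 18*m^3 + 45*m^2 - 112*m - 48)/(m^2*(m^4 + 14*m^3 + 61*m^2 + 84*m + 36))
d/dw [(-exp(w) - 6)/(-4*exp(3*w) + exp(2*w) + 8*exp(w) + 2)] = (-8*exp(3*w) - 71*exp(2*w) + 12*exp(w) + 46)*exp(w)/(16*exp(6*w) - 8*exp(5*w) - 63*exp(4*w) + 68*exp(2*w) + 32*exp(w) + 4)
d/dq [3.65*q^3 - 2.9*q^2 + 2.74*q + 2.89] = 10.95*q^2 - 5.8*q + 2.74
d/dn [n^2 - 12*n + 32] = 2*n - 12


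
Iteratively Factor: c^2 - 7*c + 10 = (c - 2)*(c - 5)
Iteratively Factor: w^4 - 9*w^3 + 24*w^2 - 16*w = (w)*(w^3 - 9*w^2 + 24*w - 16) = w*(w - 4)*(w^2 - 5*w + 4) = w*(w - 4)^2*(w - 1)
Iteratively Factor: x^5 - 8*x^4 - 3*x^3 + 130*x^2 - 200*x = (x)*(x^4 - 8*x^3 - 3*x^2 + 130*x - 200) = x*(x - 2)*(x^3 - 6*x^2 - 15*x + 100) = x*(x - 2)*(x + 4)*(x^2 - 10*x + 25) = x*(x - 5)*(x - 2)*(x + 4)*(x - 5)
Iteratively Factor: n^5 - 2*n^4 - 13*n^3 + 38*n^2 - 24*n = (n + 4)*(n^4 - 6*n^3 + 11*n^2 - 6*n) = (n - 1)*(n + 4)*(n^3 - 5*n^2 + 6*n) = (n - 2)*(n - 1)*(n + 4)*(n^2 - 3*n) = n*(n - 2)*(n - 1)*(n + 4)*(n - 3)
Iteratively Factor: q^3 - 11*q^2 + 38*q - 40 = (q - 2)*(q^2 - 9*q + 20) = (q - 5)*(q - 2)*(q - 4)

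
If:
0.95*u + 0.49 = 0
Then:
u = -0.52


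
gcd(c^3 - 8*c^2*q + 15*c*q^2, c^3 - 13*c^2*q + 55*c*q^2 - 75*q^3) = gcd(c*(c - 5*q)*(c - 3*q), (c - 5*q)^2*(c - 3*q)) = c^2 - 8*c*q + 15*q^2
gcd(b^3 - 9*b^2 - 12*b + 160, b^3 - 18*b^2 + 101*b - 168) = b - 8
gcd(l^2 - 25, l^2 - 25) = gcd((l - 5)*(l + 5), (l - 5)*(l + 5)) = l^2 - 25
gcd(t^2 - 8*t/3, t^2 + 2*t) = t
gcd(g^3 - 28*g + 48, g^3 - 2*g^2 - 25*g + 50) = g - 2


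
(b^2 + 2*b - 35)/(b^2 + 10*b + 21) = (b - 5)/(b + 3)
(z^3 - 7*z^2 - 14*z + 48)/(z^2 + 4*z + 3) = (z^2 - 10*z + 16)/(z + 1)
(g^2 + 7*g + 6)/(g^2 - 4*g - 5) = (g + 6)/(g - 5)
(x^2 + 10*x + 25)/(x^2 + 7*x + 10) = (x + 5)/(x + 2)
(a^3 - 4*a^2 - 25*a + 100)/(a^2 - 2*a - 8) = (a^2 - 25)/(a + 2)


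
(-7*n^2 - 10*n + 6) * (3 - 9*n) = 63*n^3 + 69*n^2 - 84*n + 18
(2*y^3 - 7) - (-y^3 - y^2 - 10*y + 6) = 3*y^3 + y^2 + 10*y - 13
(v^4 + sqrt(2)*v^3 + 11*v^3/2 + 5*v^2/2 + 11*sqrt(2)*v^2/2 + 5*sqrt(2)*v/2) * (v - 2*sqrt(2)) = v^5 - sqrt(2)*v^4 + 11*v^4/2 - 11*sqrt(2)*v^3/2 - 3*v^3/2 - 22*v^2 - 5*sqrt(2)*v^2/2 - 10*v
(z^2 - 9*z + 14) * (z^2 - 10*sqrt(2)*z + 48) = z^4 - 10*sqrt(2)*z^3 - 9*z^3 + 62*z^2 + 90*sqrt(2)*z^2 - 432*z - 140*sqrt(2)*z + 672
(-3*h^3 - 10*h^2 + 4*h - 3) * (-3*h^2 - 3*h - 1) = 9*h^5 + 39*h^4 + 21*h^3 + 7*h^2 + 5*h + 3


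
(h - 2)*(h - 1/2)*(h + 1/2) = h^3 - 2*h^2 - h/4 + 1/2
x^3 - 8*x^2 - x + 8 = (x - 8)*(x - 1)*(x + 1)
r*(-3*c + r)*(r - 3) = -3*c*r^2 + 9*c*r + r^3 - 3*r^2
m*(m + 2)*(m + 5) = m^3 + 7*m^2 + 10*m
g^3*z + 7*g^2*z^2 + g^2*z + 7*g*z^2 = g*(g + 7*z)*(g*z + z)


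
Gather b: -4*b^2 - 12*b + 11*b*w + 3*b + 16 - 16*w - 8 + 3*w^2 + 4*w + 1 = -4*b^2 + b*(11*w - 9) + 3*w^2 - 12*w + 9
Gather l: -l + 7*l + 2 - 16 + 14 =6*l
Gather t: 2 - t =2 - t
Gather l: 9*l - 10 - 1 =9*l - 11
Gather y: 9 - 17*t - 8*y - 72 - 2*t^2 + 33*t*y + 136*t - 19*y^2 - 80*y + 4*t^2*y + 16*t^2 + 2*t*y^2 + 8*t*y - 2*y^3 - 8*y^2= 14*t^2 + 119*t - 2*y^3 + y^2*(2*t - 27) + y*(4*t^2 + 41*t - 88) - 63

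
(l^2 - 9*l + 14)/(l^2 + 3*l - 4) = (l^2 - 9*l + 14)/(l^2 + 3*l - 4)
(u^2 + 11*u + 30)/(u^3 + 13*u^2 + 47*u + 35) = (u + 6)/(u^2 + 8*u + 7)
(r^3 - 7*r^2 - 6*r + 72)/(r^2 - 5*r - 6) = (r^2 - r - 12)/(r + 1)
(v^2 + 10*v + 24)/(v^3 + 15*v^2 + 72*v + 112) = (v + 6)/(v^2 + 11*v + 28)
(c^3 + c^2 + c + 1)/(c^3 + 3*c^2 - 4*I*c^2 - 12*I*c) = (c^3 + c^2 + c + 1)/(c*(c^2 + c*(3 - 4*I) - 12*I))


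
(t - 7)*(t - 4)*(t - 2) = t^3 - 13*t^2 + 50*t - 56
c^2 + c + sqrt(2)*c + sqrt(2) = (c + 1)*(c + sqrt(2))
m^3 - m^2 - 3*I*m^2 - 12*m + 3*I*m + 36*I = (m - 4)*(m + 3)*(m - 3*I)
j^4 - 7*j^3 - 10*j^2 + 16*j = j*(j - 8)*(j - 1)*(j + 2)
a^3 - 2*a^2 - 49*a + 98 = (a - 7)*(a - 2)*(a + 7)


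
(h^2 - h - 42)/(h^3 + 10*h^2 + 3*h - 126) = (h - 7)/(h^2 + 4*h - 21)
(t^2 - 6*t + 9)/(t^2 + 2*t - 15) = (t - 3)/(t + 5)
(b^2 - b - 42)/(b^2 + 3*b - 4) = (b^2 - b - 42)/(b^2 + 3*b - 4)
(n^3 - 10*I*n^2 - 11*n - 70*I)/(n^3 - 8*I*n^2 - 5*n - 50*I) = (n - 7*I)/(n - 5*I)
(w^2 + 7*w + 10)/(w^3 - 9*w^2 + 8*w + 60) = (w + 5)/(w^2 - 11*w + 30)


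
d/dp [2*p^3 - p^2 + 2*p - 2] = 6*p^2 - 2*p + 2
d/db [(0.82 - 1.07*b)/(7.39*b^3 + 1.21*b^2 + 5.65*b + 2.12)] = (15.8146*b^3 - 16.8847*b^2 - 1.9844*b - 6.9014)/(54.6121*b^6 + 17.8838*b^5 + 84.9711*b^4 + 45.0066*b^3 + 37.0529*b^2 + 23.956*b + 4.4944)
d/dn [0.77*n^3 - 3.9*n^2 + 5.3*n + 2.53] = 2.31*n^2 - 7.8*n + 5.3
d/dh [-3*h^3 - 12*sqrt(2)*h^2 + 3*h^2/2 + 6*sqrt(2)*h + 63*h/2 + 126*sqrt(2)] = -9*h^2 - 24*sqrt(2)*h + 3*h + 6*sqrt(2) + 63/2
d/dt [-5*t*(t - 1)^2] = 5*(1 - 3*t)*(t - 1)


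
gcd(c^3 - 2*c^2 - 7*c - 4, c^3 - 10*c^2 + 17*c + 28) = c^2 - 3*c - 4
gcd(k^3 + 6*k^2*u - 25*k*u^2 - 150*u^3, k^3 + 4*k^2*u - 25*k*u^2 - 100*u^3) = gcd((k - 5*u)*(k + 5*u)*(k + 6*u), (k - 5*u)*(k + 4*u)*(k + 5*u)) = -k^2 + 25*u^2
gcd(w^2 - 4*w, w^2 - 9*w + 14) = 1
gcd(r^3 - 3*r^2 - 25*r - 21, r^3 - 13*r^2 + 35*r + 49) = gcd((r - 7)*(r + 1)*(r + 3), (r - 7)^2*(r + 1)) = r^2 - 6*r - 7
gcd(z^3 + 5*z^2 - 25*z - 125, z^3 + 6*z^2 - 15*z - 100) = z^2 + 10*z + 25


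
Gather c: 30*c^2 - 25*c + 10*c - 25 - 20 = 30*c^2 - 15*c - 45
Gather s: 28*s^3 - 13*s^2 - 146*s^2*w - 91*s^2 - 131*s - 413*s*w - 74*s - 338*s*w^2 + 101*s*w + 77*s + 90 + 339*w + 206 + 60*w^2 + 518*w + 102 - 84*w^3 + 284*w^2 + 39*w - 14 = 28*s^3 + s^2*(-146*w - 104) + s*(-338*w^2 - 312*w - 128) - 84*w^3 + 344*w^2 + 896*w + 384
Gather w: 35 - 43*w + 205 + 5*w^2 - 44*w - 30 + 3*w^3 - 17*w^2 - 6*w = 3*w^3 - 12*w^2 - 93*w + 210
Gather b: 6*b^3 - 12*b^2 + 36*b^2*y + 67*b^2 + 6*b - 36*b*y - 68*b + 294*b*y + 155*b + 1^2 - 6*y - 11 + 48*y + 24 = 6*b^3 + b^2*(36*y + 55) + b*(258*y + 93) + 42*y + 14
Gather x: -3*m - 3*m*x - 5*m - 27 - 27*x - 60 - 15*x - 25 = -8*m + x*(-3*m - 42) - 112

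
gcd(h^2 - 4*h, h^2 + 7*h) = h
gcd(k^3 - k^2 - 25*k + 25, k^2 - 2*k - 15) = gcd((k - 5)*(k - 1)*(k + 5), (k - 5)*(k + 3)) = k - 5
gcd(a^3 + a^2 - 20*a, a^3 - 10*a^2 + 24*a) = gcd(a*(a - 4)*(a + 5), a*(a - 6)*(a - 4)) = a^2 - 4*a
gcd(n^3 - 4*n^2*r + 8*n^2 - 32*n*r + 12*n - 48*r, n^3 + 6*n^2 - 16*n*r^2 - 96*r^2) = -n^2 + 4*n*r - 6*n + 24*r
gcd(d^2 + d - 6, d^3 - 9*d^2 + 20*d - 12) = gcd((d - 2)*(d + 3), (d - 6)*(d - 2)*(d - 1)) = d - 2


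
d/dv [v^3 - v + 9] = 3*v^2 - 1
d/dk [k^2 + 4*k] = 2*k + 4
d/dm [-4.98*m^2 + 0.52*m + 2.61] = 0.52 - 9.96*m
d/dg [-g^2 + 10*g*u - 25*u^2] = -2*g + 10*u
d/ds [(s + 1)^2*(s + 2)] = (s + 1)*(3*s + 5)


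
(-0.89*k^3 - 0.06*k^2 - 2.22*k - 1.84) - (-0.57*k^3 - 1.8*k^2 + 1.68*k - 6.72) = -0.32*k^3 + 1.74*k^2 - 3.9*k + 4.88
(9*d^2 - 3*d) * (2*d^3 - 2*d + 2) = 18*d^5 - 6*d^4 - 18*d^3 + 24*d^2 - 6*d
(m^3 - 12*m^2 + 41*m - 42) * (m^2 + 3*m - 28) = m^5 - 9*m^4 - 23*m^3 + 417*m^2 - 1274*m + 1176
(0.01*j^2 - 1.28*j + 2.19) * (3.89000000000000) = 0.0389*j^2 - 4.9792*j + 8.5191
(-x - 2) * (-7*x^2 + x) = 7*x^3 + 13*x^2 - 2*x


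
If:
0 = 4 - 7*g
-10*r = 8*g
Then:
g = 4/7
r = -16/35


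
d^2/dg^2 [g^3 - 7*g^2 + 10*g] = 6*g - 14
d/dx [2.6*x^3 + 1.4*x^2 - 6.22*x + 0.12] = 7.8*x^2 + 2.8*x - 6.22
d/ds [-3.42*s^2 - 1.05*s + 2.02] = -6.84*s - 1.05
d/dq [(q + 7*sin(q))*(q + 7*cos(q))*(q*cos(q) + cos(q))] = -(q + 1)*(q + 7*sin(q))*(7*sin(q) - 1)*cos(q) + (q + 1)*(q + 7*cos(q))*(7*cos(q) + 1)*cos(q) - (q + 7*sin(q))*(q + 7*cos(q))*(q*sin(q) - sqrt(2)*cos(q + pi/4))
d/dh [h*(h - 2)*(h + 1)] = 3*h^2 - 2*h - 2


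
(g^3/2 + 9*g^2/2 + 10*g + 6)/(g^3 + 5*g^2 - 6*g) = (g^2 + 3*g + 2)/(2*g*(g - 1))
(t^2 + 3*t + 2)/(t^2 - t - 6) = (t + 1)/(t - 3)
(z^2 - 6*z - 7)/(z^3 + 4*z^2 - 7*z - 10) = (z - 7)/(z^2 + 3*z - 10)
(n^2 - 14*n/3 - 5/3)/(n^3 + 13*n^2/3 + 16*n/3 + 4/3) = (n - 5)/(n^2 + 4*n + 4)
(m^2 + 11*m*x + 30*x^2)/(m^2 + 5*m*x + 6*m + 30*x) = (m + 6*x)/(m + 6)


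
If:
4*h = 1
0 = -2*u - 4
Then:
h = 1/4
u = -2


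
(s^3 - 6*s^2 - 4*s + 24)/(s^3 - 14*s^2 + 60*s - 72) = (s + 2)/(s - 6)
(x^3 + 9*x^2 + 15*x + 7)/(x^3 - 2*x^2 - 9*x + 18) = (x^3 + 9*x^2 + 15*x + 7)/(x^3 - 2*x^2 - 9*x + 18)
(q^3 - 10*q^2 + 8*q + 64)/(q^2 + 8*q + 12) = (q^2 - 12*q + 32)/(q + 6)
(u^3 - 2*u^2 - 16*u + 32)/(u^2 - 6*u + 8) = u + 4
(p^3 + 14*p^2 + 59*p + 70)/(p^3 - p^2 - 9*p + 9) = (p^3 + 14*p^2 + 59*p + 70)/(p^3 - p^2 - 9*p + 9)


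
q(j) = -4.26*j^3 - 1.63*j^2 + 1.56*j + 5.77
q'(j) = -12.78*j^2 - 3.26*j + 1.56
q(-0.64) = 5.22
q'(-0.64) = -1.59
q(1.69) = -16.81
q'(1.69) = -40.45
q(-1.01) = 6.92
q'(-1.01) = -8.18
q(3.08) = -129.36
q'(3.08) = -129.72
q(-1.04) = 7.18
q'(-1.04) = -8.87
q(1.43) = -7.79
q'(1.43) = -29.24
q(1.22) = -2.49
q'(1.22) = -21.44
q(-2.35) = 48.39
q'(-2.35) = -61.36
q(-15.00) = 13993.12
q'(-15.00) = -2825.04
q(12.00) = -7571.51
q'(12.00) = -1877.88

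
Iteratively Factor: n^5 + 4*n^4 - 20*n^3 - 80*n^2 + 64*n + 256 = (n + 4)*(n^4 - 20*n^2 + 64) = (n - 2)*(n + 4)*(n^3 + 2*n^2 - 16*n - 32) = (n - 2)*(n + 4)^2*(n^2 - 2*n - 8) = (n - 4)*(n - 2)*(n + 4)^2*(n + 2)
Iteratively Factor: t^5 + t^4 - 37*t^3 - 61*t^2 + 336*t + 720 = (t + 3)*(t^4 - 2*t^3 - 31*t^2 + 32*t + 240) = (t + 3)^2*(t^3 - 5*t^2 - 16*t + 80) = (t + 3)^2*(t + 4)*(t^2 - 9*t + 20) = (t - 5)*(t + 3)^2*(t + 4)*(t - 4)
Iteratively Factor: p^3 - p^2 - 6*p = (p)*(p^2 - p - 6) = p*(p - 3)*(p + 2)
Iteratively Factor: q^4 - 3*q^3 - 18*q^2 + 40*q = (q + 4)*(q^3 - 7*q^2 + 10*q) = q*(q + 4)*(q^2 - 7*q + 10) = q*(q - 5)*(q + 4)*(q - 2)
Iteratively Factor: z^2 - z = (z - 1)*(z)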